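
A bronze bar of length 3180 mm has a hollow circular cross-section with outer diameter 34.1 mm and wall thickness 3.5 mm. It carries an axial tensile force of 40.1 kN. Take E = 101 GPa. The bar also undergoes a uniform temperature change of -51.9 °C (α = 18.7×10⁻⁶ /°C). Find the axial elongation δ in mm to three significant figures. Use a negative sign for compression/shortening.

A = 336.5 mm².
δ_mech = NL/(AE) = 40100·3180/(336.5·101000) = 3.752 mm.
δ_thermal = αLΔT = 18.7e-6·3180·-51.9 = -3.086 mm.
δ = δ_mech + δ_thermal = 0.6661 mm.

0.666 mm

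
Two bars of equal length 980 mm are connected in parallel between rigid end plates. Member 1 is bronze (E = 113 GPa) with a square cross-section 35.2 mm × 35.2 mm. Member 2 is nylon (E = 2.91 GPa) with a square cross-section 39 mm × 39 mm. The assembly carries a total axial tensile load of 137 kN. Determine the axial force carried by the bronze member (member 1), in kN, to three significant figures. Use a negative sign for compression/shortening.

A_1 = 1239 mm².
A_2 = 1521 mm².
Equal strain + equilibrium ⇒ each member carries load in proportion to AE: A₁E₁ = 140000000 N, A₂E₂ = 4426000 N, ΣAE = 144400000 N.
F₁ = P·A₁E₁/ΣAE = 137000·140000000/144400000 = 132800 N.

133 kN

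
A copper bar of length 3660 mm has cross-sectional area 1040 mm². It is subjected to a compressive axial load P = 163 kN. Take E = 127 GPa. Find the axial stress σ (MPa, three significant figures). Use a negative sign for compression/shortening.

-157 MPa

σ = N/A = -163000/1040 = -156.7 MPa.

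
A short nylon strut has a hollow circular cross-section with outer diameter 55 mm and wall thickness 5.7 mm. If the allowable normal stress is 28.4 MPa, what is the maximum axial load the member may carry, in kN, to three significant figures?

25.1 kN

A = 882.8 mm².
P_max = σ_allow · A = 28.4 · 882.8 = 25070 N = 25.07 kN.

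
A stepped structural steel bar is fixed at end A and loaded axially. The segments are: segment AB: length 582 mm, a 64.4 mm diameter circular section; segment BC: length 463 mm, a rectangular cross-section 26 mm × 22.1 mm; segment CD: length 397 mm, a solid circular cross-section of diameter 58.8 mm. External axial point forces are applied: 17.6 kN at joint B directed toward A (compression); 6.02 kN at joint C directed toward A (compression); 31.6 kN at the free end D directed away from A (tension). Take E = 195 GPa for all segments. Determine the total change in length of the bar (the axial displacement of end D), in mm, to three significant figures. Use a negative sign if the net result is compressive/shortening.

0.137 mm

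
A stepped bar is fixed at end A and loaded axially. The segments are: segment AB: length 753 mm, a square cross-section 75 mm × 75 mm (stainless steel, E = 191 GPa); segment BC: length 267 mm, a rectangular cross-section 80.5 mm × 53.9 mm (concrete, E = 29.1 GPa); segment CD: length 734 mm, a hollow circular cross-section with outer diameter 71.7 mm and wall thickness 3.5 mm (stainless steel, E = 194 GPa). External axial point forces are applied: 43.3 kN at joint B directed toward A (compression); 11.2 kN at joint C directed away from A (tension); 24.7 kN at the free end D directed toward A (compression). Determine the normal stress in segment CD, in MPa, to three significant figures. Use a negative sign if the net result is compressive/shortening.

-32.9 MPa

Internal axial forces (sectioning from the free end, tension +): N_CD = -24.7 kN, N_BC = -13.5 kN, N_AB = -56.8 kN.
A_CD = 749.9 mm².
σ_CD = N_CD/A_CD = -24700/749.9 = -32.94 MPa.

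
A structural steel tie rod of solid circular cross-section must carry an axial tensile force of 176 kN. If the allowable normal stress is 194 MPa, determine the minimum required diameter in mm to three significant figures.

Required area A ≥ P/σ_allow = 176000/194 = 907.2 mm².
For a solid circular section, d ≥ √(4A/π) = 33.99 mm.

34.0 mm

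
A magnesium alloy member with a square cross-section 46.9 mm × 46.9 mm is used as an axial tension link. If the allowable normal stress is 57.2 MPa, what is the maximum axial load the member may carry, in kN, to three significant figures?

A = 2200 mm².
P_max = σ_allow · A = 57.2 · 2200 = 125800 N = 125.8 kN.

126 kN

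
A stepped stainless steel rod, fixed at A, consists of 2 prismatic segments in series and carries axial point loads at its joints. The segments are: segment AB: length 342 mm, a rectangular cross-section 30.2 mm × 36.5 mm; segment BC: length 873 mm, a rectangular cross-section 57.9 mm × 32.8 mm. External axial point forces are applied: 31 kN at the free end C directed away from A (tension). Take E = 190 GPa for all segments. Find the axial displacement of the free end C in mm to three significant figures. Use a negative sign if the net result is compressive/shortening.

0.126 mm

Internal axial forces (sectioning from the free end, tension +): N_BC = 31 kN, N_AB = 31 kN.
A_AB = 1102 mm².
A_BC = 1899 mm².
δ_AB = 31000·342/(1102·190000) = 0.05062 mm
δ_BC = 31000·873/(1899·190000) = 0.075 mm
δ = Σδ_i = 0.1256 mm.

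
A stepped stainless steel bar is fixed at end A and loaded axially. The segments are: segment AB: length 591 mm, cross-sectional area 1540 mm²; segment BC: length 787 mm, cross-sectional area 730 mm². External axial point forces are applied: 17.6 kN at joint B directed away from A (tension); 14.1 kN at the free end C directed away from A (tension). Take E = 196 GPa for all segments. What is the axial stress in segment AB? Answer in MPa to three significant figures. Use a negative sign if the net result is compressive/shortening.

Internal axial forces (sectioning from the free end, tension +): N_BC = 14.1 kN, N_AB = 31.7 kN.
σ_AB = N_AB/A_AB = 31700/1540 = 20.58 MPa.

20.6 MPa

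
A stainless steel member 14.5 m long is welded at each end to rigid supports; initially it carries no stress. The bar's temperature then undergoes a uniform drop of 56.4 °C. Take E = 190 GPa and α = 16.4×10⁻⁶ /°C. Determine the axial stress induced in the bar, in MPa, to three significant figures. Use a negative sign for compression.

176 MPa

Free thermal expansion αLΔT = 16.4e-6 · 14500 · -56.4 = -13.41 mm.
The walls impose strain ε = −(-13.41)/14500 = 9.2496e-04; σ = Eε = 190000 · 9.2496e-04 = 175.7 MPa.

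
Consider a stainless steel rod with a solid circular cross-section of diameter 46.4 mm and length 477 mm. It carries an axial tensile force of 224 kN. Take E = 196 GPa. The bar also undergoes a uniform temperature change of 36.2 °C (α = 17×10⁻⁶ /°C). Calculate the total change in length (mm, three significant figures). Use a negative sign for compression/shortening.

0.616 mm

A = 1691 mm².
δ_mech = NL/(AE) = 224000·477/(1691·196000) = 0.3224 mm.
δ_thermal = αLΔT = 17e-6·477·36.2 = 0.2935 mm.
δ = δ_mech + δ_thermal = 0.6159 mm.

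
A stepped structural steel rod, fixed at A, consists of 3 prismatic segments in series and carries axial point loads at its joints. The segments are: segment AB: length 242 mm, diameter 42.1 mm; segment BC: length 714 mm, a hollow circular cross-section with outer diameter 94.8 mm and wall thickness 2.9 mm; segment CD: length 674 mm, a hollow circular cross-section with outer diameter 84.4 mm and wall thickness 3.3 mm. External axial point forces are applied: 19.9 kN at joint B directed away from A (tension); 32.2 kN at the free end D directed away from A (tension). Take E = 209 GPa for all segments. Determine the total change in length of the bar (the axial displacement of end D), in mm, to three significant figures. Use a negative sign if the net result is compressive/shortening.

Internal axial forces (sectioning from the free end, tension +): N_CD = 32.2 kN, N_BC = 32.2 kN, N_AB = 52.1 kN.
A_AB = 1392 mm².
A_BC = 837.3 mm².
A_CD = 840.8 mm².
δ_AB = 52100·242/(1392·209000) = 0.04334 mm
δ_BC = 32200·714/(837.3·209000) = 0.1314 mm
δ_CD = 32200·674/(840.8·209000) = 0.1235 mm
δ = Σδ_i = 0.2982 mm.

0.298 mm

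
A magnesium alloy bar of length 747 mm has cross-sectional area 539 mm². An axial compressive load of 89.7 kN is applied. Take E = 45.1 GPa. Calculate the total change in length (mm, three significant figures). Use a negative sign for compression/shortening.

-2.76 mm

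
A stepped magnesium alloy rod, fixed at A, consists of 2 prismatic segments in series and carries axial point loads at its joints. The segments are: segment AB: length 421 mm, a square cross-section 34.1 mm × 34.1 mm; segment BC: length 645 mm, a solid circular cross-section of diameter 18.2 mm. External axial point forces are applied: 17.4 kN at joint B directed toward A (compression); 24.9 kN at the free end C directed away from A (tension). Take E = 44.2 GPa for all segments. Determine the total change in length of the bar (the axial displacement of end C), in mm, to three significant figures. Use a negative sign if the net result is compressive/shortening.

1.46 mm

Internal axial forces (sectioning from the free end, tension +): N_BC = 24.9 kN, N_AB = 7.5 kN.
A_AB = 1163 mm².
A_BC = 260.2 mm².
δ_AB = 7500·421/(1163·44200) = 0.06143 mm
δ_BC = 24900·645/(260.2·44200) = 1.397 mm
δ = Σδ_i = 1.458 mm.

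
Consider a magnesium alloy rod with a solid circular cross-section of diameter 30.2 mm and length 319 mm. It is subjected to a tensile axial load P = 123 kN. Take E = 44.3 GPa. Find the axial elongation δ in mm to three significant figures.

1.24 mm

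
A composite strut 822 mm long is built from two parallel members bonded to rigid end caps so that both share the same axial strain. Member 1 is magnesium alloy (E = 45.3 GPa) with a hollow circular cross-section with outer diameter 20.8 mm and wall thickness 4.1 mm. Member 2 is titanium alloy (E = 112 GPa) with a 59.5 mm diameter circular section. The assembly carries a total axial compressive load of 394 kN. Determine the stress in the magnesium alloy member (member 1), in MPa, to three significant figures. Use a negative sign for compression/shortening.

A_1 = 215.1 mm².
A_2 = 2781 mm².
Equal strain + equilibrium ⇒ each member carries load in proportion to AE: A₁E₁ = 9744000 N, A₂E₂ = 311400000 N, ΣAE = 321200000 N.
σ₁ = P·E₁/ΣAE = -394000·45300/321200000 = -55.57 MPa.

-55.6 MPa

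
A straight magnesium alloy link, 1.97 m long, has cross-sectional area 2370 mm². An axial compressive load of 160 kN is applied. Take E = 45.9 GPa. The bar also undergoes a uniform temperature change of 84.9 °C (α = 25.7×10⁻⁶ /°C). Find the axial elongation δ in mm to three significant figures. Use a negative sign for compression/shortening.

1.40 mm

δ_mech = NL/(AE) = -160000·1970/(2370·45900) = -2.898 mm.
δ_thermal = αLΔT = 25.7e-6·1970·84.9 = 4.298 mm.
δ = δ_mech + δ_thermal = 1.401 mm.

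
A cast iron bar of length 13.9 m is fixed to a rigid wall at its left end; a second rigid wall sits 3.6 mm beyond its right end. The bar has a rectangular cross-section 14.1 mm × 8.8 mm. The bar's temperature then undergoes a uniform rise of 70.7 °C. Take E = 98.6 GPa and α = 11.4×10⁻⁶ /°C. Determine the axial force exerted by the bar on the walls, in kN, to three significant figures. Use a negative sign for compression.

Free thermal expansion αLΔT = 11.4e-6 · 13900 · 70.7 = 11.2 mm.
The walls engage after the gap closes; constrained expansion = 11.2 − 3.6 = 7.603 mm.
The walls impose strain ε = −(7.603)/13900 = -5.4699e-04; σ = Eε = 98600 · -5.4699e-04 = -53.93 MPa.
Wall reaction R = σ·A = -53.93·124.1 = -6692 N = -6.692 kN.

-6.69 kN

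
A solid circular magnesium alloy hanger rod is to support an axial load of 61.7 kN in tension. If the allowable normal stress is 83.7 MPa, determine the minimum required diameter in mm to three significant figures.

30.6 mm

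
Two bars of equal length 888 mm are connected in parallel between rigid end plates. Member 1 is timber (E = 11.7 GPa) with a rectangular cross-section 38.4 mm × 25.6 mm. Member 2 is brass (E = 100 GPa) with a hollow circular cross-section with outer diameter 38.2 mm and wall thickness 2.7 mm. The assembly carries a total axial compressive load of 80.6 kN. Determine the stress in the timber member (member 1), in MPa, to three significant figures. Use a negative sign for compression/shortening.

A_1 = 983 mm².
A_2 = 301.1 mm².
Equal strain + equilibrium ⇒ each member carries load in proportion to AE: A₁E₁ = 11500000 N, A₂E₂ = 30110000 N, ΣAE = 41610000 N.
σ₁ = P·E₁/ΣAE = -80600·11700/41610000 = -22.66 MPa.

-22.7 MPa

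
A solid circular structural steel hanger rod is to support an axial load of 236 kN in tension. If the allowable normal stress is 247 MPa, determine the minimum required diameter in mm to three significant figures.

Required area A ≥ P/σ_allow = 236000/247 = 955.5 mm².
For a solid circular section, d ≥ √(4A/π) = 34.88 mm.

34.9 mm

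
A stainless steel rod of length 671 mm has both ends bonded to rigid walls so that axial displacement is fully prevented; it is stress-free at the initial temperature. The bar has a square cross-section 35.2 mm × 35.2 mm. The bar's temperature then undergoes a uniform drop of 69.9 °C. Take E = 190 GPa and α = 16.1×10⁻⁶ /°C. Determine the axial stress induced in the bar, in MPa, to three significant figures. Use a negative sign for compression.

Free thermal expansion αLΔT = 16.1e-6 · 671 · -69.9 = -0.7551 mm.
The walls impose strain ε = −(-0.7551)/671 = 1.1254e-03; σ = Eε = 190000 · 1.1254e-03 = 213.8 MPa.

214 MPa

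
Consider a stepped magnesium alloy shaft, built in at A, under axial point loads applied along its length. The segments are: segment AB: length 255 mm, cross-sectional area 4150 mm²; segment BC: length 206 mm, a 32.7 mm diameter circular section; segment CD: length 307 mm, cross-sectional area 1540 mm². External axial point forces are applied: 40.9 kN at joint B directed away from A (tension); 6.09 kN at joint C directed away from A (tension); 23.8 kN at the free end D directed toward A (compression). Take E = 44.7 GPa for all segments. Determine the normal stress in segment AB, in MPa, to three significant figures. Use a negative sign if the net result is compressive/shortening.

Internal axial forces (sectioning from the free end, tension +): N_CD = -23.8 kN, N_BC = -17.71 kN, N_AB = 23.19 kN.
σ_AB = N_AB/A_AB = 23190/4150 = 5.588 MPa.

5.59 MPa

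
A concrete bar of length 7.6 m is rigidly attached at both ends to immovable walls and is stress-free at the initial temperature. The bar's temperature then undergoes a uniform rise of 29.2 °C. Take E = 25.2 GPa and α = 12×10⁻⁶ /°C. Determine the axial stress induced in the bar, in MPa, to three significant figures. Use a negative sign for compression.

-8.83 MPa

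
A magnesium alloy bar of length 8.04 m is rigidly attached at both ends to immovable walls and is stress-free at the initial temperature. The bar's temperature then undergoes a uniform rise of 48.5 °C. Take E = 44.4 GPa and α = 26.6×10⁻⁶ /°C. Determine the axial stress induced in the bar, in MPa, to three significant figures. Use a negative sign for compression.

Free thermal expansion αLΔT = 26.6e-6 · 8040 · 48.5 = 10.37 mm.
The walls impose strain ε = −(10.37)/8040 = -1.2901e-03; σ = Eε = 44400 · -1.2901e-03 = -57.28 MPa.

-57.3 MPa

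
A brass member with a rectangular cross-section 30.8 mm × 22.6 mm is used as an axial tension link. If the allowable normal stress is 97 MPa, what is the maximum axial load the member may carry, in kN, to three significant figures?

A = 696.1 mm².
P_max = σ_allow · A = 97 · 696.1 = 67520 N = 67.52 kN.

67.5 kN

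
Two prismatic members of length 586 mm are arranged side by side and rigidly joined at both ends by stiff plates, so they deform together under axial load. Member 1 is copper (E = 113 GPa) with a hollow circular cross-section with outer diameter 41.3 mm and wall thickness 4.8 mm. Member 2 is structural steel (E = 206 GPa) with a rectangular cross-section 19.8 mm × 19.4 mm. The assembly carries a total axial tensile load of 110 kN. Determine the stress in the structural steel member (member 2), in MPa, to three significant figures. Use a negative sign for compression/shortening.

A_1 = 550.4 mm².
A_2 = 384.1 mm².
Equal strain + equilibrium ⇒ each member carries load in proportion to AE: A₁E₁ = 62200000 N, A₂E₂ = 79130000 N, ΣAE = 141300000 N.
σ₂ = P·E₂/ΣAE = 110000·206000/141300000 = 160.3 MPa.

160 MPa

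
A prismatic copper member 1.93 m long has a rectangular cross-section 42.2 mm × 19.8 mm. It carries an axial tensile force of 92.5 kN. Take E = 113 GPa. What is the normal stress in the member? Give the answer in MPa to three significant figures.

111 MPa

A = 835.6 mm².
σ = N/A = 92500/835.6 = 110.7 MPa.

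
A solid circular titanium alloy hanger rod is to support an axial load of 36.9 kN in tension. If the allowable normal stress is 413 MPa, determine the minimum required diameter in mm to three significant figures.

10.7 mm

Required area A ≥ P/σ_allow = 36900/413 = 89.35 mm².
For a solid circular section, d ≥ √(4A/π) = 10.67 mm.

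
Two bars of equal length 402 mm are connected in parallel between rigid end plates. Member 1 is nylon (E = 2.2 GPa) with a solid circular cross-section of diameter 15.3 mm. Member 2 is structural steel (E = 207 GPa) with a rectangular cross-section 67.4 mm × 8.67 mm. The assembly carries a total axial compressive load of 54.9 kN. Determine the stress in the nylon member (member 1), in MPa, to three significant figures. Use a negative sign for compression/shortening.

-0.995 MPa

A_1 = 183.9 mm².
A_2 = 584.4 mm².
Equal strain + equilibrium ⇒ each member carries load in proportion to AE: A₁E₁ = 404500 N, A₂E₂ = 121000000 N, ΣAE = 121400000 N.
σ₁ = P·E₁/ΣAE = -54900·2200/121400000 = -0.9952 MPa.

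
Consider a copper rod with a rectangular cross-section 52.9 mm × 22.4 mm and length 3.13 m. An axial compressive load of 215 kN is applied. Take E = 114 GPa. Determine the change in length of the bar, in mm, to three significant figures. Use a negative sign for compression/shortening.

-4.98 mm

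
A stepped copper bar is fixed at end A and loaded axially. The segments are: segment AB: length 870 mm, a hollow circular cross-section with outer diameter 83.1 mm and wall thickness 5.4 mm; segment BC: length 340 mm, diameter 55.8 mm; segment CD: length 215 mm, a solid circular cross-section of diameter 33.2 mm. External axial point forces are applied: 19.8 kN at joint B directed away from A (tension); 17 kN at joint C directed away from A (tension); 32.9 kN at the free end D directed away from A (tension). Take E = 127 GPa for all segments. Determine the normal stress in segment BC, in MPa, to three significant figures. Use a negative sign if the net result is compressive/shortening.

Internal axial forces (sectioning from the free end, tension +): N_CD = 32.9 kN, N_BC = 49.9 kN, N_AB = 69.7 kN.
A_BC = 2445 mm².
σ_BC = N_BC/A_BC = 49900/2445 = 20.41 MPa.

20.4 MPa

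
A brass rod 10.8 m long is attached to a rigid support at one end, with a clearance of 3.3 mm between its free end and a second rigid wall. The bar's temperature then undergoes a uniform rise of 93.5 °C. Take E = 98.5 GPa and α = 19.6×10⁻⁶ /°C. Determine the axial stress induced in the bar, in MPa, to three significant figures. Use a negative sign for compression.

-150 MPa

Free thermal expansion αLΔT = 19.6e-6 · 10800 · 93.5 = 19.79 mm.
The walls engage after the gap closes; constrained expansion = 19.79 − 3.3 = 16.49 mm.
The walls impose strain ε = −(16.49)/10800 = -1.5270e-03; σ = Eε = 98500 · -1.5270e-03 = -150.4 MPa.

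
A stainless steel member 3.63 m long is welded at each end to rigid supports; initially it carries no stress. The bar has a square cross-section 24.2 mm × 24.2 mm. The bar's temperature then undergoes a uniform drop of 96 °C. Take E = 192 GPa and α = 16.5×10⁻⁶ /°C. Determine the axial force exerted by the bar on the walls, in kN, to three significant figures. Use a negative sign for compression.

Free thermal expansion αLΔT = 16.5e-6 · 3630 · -96 = -5.75 mm.
The walls impose strain ε = −(-5.75)/3630 = 1.5840e-03; σ = Eε = 192000 · 1.5840e-03 = 304.1 MPa.
Wall reaction R = σ·A = 304.1·585.6 = 178100 N = 178.1 kN.

178 kN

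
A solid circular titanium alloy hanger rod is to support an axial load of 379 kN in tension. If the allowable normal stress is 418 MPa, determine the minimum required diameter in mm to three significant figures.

Required area A ≥ P/σ_allow = 379000/418 = 906.7 mm².
For a solid circular section, d ≥ √(4A/π) = 33.98 mm.

34.0 mm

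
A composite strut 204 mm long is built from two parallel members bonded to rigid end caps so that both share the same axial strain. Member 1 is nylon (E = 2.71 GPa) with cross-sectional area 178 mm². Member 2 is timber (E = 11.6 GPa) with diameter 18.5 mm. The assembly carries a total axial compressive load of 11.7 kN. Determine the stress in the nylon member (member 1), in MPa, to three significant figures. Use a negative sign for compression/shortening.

-8.81 MPa

A_2 = 268.8 mm².
Equal strain + equilibrium ⇒ each member carries load in proportion to AE: A₁E₁ = 482400 N, A₂E₂ = 3118000 N, ΣAE = 3600000 N.
σ₁ = P·E₁/ΣAE = -11700·2710/3600000 = -8.806 MPa.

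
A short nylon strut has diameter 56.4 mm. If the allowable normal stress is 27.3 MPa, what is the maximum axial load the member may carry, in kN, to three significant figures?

A = 2498 mm².
P_max = σ_allow · A = 27.3 · 2498 = 68200 N = 68.2 kN.

68.2 kN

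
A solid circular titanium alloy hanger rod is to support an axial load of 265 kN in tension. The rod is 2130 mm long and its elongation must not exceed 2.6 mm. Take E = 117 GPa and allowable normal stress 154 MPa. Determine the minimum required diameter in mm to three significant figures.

48.6 mm

Required area A ≥ P/σ_allow = 265000/154 = 1721 mm².
For a solid circular section, d ≥ √(4A/π) = 46.81 mm.
Elongation limit: A ≥ PL/(Eδ_allow) = 265000·2130/(117000·2.6) = 1856 mm² ⇒ d ≥ 48.61 mm.
The elongation limit governs.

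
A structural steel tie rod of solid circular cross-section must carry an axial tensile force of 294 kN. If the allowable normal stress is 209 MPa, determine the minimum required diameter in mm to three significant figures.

42.3 mm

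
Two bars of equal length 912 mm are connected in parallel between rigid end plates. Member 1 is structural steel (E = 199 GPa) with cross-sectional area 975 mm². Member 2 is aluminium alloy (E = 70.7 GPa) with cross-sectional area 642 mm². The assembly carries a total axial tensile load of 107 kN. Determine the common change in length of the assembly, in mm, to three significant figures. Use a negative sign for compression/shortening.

0.408 mm

Equal strain + equilibrium ⇒ each member carries load in proportion to AE: A₁E₁ = 194000000 N, A₂E₂ = 45390000 N, ΣAE = 239400000 N.
δ = PL/ΣAE = 107000·912/239400000 = 0.4076 mm.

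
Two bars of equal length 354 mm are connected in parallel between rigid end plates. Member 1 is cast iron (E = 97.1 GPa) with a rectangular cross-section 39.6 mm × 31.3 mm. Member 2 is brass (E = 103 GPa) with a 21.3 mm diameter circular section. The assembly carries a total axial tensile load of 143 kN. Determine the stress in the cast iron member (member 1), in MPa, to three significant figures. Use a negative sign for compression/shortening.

A_1 = 1239 mm².
A_2 = 356.3 mm².
Equal strain + equilibrium ⇒ each member carries load in proportion to AE: A₁E₁ = 120400000 N, A₂E₂ = 36700000 N, ΣAE = 157100000 N.
σ₁ = P·E₁/ΣAE = 143000·97100/157100000 = 88.41 MPa.

88.4 MPa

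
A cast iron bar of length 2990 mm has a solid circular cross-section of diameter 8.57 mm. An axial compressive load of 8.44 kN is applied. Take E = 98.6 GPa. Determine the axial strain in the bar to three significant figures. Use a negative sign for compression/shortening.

-0.00148

A = 57.68 mm².
σ = N/A = -146.3 MPa; ε = σ/E = -146.3/98600 = -1.484e-03.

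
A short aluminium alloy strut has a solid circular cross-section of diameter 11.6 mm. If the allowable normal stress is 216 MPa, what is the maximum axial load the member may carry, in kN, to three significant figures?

22.8 kN

A = 105.7 mm².
P_max = σ_allow · A = 216 · 105.7 = 22830 N = 22.83 kN.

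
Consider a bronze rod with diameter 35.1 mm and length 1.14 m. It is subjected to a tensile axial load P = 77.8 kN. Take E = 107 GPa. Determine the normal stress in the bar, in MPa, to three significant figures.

A = 967.6 mm².
σ = N/A = 77800/967.6 = 80.4 MPa.

80.4 MPa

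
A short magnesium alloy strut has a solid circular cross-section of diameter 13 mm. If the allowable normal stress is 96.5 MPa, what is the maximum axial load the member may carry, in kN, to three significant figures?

A = 132.7 mm².
P_max = σ_allow · A = 96.5 · 132.7 = 12810 N = 12.81 kN.

12.8 kN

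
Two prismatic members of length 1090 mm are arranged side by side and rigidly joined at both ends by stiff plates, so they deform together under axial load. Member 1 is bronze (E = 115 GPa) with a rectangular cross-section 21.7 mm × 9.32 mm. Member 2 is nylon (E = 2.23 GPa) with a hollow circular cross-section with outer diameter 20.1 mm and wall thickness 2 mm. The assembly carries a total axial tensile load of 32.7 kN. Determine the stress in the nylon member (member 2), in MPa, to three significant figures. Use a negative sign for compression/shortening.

A_1 = 202.2 mm².
A_2 = 113.7 mm².
Equal strain + equilibrium ⇒ each member carries load in proportion to AE: A₁E₁ = 23260000 N, A₂E₂ = 253600 N, ΣAE = 23510000 N.
σ₂ = P·E₂/ΣAE = 32700·2230/23510000 = 3.101 MPa.

3.10 MPa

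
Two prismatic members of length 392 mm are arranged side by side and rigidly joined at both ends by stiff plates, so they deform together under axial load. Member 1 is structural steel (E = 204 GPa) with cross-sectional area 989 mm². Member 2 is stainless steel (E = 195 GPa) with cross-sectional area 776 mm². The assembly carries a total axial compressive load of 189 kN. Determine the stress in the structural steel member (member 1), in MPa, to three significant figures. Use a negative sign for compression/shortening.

Equal strain + equilibrium ⇒ each member carries load in proportion to AE: A₁E₁ = 201800000 N, A₂E₂ = 151300000 N, ΣAE = 353100000 N.
σ₁ = P·E₁/ΣAE = -189000·204000/353100000 = -109.2 MPa.

-109 MPa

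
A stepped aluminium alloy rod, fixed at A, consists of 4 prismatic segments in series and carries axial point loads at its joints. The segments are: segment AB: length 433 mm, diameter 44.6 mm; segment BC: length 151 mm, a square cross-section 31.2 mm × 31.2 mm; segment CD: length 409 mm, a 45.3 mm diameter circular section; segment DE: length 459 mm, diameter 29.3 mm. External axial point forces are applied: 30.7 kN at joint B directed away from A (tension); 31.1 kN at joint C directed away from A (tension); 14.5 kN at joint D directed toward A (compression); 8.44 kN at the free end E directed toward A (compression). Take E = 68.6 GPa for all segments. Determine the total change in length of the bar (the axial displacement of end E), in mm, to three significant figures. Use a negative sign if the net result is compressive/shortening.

0.00684 mm

Internal axial forces (sectioning from the free end, tension +): N_DE = -8.44 kN, N_CD = -22.94 kN, N_BC = 8.16 kN, N_AB = 38.86 kN.
A_AB = 1562 mm².
A_BC = 973.4 mm².
A_CD = 1612 mm².
A_DE = 674.3 mm².
δ_AB = 38860·433/(1562·68600) = 0.157 mm
δ_BC = 8160·151/(973.4·68600) = 0.01845 mm
δ_CD = -22940·409/(1612·68600) = -0.08486 mm
δ_DE = -8440·459/(674.3·68600) = -0.08375 mm
δ = Σδ_i = 0.00684 mm.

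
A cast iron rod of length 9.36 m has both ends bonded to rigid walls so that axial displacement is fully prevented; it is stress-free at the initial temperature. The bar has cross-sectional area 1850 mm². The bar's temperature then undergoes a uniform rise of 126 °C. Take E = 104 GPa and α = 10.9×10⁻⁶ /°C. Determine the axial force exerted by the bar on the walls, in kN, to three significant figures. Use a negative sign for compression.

Free thermal expansion αLΔT = 10.9e-6 · 9360 · 126 = 12.86 mm.
The walls impose strain ε = −(12.86)/9360 = -1.3734e-03; σ = Eε = 104000 · -1.3734e-03 = -142.8 MPa.
Wall reaction R = σ·A = -142.8·1850 = -264200 N = -264.2 kN.

-264 kN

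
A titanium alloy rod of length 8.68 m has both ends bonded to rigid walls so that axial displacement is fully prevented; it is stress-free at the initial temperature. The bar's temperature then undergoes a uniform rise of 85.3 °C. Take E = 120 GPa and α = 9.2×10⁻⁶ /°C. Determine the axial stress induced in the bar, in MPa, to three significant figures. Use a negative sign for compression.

-94.2 MPa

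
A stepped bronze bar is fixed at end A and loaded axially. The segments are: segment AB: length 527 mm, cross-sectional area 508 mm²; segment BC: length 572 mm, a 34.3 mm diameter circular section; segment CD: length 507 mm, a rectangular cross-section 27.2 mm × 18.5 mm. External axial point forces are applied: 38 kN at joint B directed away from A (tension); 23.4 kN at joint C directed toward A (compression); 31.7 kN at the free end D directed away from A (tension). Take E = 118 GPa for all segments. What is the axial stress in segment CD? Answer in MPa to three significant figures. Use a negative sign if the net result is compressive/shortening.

Internal axial forces (sectioning from the free end, tension +): N_CD = 31.7 kN, N_BC = 8.3 kN, N_AB = 46.3 kN.
A_CD = 503.2 mm².
σ_CD = N_CD/A_CD = 31700/503.2 = 63 MPa.

63.0 MPa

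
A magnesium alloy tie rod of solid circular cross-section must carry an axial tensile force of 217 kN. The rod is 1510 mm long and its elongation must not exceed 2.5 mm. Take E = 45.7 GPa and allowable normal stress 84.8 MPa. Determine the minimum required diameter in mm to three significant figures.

Required area A ≥ P/σ_allow = 217000/84.8 = 2559 mm².
For a solid circular section, d ≥ √(4A/π) = 57.08 mm.
Elongation limit: A ≥ PL/(Eδ_allow) = 217000·1510/(45700·2.5) = 2868 mm² ⇒ d ≥ 60.43 mm.
The elongation limit governs.

60.4 mm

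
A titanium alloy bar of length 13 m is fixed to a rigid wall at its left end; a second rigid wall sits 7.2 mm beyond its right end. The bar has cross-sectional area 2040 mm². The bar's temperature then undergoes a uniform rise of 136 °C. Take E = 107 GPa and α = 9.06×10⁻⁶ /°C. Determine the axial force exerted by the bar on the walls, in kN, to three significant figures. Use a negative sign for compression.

Free thermal expansion αLΔT = 9.06e-6 · 13000 · 136 = 16.02 mm.
The walls engage after the gap closes; constrained expansion = 16.02 − 7.2 = 8.818 mm.
The walls impose strain ε = −(8.818)/13000 = -6.7831e-04; σ = Eε = 107000 · -6.7831e-04 = -72.58 MPa.
Wall reaction R = σ·A = -72.58·2040 = -148100 N = -148.1 kN.

-148 kN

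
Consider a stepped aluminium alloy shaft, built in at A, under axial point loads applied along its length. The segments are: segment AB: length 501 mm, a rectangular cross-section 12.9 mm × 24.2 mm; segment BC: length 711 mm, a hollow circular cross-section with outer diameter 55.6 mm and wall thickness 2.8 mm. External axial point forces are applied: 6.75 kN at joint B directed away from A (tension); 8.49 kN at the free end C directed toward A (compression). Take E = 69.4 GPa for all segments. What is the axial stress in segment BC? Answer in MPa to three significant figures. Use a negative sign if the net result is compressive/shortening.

-18.3 MPa

Internal axial forces (sectioning from the free end, tension +): N_BC = -8.49 kN, N_AB = -1.74 kN.
A_BC = 464.5 mm².
σ_BC = N_BC/A_BC = -8490/464.5 = -18.28 MPa.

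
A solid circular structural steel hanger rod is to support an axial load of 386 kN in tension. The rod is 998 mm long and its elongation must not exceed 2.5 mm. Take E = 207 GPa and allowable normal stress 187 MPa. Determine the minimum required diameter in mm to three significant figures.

51.3 mm

Required area A ≥ P/σ_allow = 386000/187 = 2064 mm².
For a solid circular section, d ≥ √(4A/π) = 51.27 mm.
Elongation limit: A ≥ PL/(Eδ_allow) = 386000·998/(207000·2.5) = 744.4 mm² ⇒ d ≥ 30.79 mm.
The stress limit governs.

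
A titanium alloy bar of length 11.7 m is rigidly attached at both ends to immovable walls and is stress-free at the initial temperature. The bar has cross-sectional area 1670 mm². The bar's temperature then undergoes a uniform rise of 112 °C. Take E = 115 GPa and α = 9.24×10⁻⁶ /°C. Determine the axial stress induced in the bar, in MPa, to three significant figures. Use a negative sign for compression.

-119 MPa

Free thermal expansion αLΔT = 9.24e-6 · 11700 · 112 = 12.11 mm.
The walls impose strain ε = −(12.11)/11700 = -1.0349e-03; σ = Eε = 115000 · -1.0349e-03 = -119 MPa.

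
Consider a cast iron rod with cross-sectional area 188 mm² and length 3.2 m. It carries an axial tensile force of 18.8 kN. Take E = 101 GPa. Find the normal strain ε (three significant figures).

σ = N/A = 100 MPa; ε = σ/E = 100/101000 = 9.901e-04.

9.90e-04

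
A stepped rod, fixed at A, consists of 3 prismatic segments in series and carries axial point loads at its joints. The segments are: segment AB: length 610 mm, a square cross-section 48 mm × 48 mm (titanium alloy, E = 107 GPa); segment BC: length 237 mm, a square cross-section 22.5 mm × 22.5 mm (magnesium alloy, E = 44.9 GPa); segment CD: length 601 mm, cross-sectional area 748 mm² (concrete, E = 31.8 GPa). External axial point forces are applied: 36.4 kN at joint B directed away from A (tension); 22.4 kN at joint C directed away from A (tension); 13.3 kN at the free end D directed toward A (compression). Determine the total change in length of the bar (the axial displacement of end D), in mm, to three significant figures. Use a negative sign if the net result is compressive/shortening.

-0.129 mm

Internal axial forces (sectioning from the free end, tension +): N_CD = -13.3 kN, N_BC = 9.1 kN, N_AB = 45.5 kN.
A_AB = 2304 mm².
A_BC = 506.2 mm².
δ_AB = 45500·610/(2304·107000) = 0.1126 mm
δ_BC = 9100·237/(506.2·44900) = 0.09488 mm
δ_CD = -13300·601/(748·31800) = -0.336 mm
δ = Σδ_i = -0.1286 mm.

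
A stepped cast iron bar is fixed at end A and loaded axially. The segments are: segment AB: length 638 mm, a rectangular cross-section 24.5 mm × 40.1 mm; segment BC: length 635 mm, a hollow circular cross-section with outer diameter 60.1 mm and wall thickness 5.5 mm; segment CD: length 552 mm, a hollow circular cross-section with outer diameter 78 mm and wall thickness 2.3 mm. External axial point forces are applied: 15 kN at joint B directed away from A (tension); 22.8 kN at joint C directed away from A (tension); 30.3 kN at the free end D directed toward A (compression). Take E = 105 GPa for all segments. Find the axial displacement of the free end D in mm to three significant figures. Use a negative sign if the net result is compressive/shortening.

-0.293 mm

Internal axial forces (sectioning from the free end, tension +): N_CD = -30.3 kN, N_BC = -7.5 kN, N_AB = 7.5 kN.
A_AB = 982.5 mm².
A_BC = 943.4 mm².
A_CD = 547 mm².
δ_AB = 7500·638/(982.5·105000) = 0.04639 mm
δ_BC = -7500·635/(943.4·105000) = -0.04808 mm
δ_CD = -30300·552/(547·105000) = -0.2912 mm
δ = Σδ_i = -0.2929 mm.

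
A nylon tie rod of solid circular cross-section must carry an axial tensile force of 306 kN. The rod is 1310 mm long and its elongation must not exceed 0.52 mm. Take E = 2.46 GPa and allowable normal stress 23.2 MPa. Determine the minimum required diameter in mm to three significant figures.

632 mm

Required area A ≥ P/σ_allow = 306000/23.2 = 13190 mm².
For a solid circular section, d ≥ √(4A/π) = 129.6 mm.
Elongation limit: A ≥ PL/(Eδ_allow) = 306000·1310/(2460·0.52) = 313400 mm² ⇒ d ≥ 631.7 mm.
The elongation limit governs.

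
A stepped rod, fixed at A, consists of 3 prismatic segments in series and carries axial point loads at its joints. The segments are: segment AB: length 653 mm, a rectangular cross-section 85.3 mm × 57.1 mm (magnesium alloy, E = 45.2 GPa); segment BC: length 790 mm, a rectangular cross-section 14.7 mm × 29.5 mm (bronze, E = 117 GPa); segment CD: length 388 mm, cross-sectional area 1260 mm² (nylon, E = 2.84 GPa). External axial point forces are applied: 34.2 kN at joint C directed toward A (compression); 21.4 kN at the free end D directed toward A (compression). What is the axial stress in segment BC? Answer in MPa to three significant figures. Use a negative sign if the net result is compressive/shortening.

Internal axial forces (sectioning from the free end, tension +): N_CD = -21.4 kN, N_BC = -55.6 kN, N_AB = -55.6 kN.
A_BC = 433.6 mm².
σ_BC = N_BC/A_BC = -55600/433.6 = -128.2 MPa.

-128 MPa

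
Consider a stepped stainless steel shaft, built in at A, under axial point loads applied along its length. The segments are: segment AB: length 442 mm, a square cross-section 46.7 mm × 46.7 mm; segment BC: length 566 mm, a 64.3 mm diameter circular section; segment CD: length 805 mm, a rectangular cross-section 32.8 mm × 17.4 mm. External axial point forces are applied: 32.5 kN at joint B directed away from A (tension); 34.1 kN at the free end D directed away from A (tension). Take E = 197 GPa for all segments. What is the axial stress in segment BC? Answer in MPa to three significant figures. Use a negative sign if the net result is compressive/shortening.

10.5 MPa

Internal axial forces (sectioning from the free end, tension +): N_CD = 34.1 kN, N_BC = 34.1 kN, N_AB = 66.6 kN.
A_BC = 3247 mm².
σ_BC = N_BC/A_BC = 34100/3247 = 10.5 MPa.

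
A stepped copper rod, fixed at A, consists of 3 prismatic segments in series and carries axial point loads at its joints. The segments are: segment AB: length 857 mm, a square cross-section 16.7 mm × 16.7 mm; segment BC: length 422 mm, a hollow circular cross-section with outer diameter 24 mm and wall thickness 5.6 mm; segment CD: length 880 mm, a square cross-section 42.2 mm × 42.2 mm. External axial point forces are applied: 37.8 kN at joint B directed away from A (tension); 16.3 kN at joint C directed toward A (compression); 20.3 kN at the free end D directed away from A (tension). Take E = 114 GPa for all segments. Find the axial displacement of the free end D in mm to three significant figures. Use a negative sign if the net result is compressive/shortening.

Internal axial forces (sectioning from the free end, tension +): N_CD = 20.3 kN, N_BC = 4 kN, N_AB = 41.8 kN.
A_AB = 278.9 mm².
A_BC = 323.7 mm².
A_CD = 1781 mm².
δ_AB = 41800·857/(278.9·114000) = 1.127 mm
δ_BC = 4000·422/(323.7·114000) = 0.04574 mm
δ_CD = 20300·880/(1781·114000) = 0.08799 mm
δ = Σδ_i = 1.26 mm.

1.26 mm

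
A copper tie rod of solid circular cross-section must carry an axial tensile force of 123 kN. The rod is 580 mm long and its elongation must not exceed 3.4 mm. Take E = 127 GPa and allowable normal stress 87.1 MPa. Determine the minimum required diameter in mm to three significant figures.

42.4 mm

Required area A ≥ P/σ_allow = 123000/87.1 = 1412 mm².
For a solid circular section, d ≥ √(4A/π) = 42.4 mm.
Elongation limit: A ≥ PL/(Eδ_allow) = 123000·580/(127000·3.4) = 165.2 mm² ⇒ d ≥ 14.5 mm.
The stress limit governs.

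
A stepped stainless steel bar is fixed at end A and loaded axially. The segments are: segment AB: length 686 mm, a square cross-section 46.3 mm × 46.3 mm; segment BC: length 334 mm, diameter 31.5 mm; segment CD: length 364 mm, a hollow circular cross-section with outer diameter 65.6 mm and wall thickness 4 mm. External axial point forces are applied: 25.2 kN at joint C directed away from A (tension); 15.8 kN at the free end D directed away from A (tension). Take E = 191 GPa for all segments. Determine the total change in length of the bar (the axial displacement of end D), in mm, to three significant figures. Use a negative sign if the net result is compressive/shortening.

0.200 mm

Internal axial forces (sectioning from the free end, tension +): N_CD = 15.8 kN, N_BC = 41 kN, N_AB = 41 kN.
A_AB = 2144 mm².
A_BC = 779.3 mm².
A_CD = 774.1 mm².
δ_AB = 41000·686/(2144·191000) = 0.06869 mm
δ_BC = 41000·334/(779.3·191000) = 0.092 mm
δ_CD = 15800·364/(774.1·191000) = 0.0389 mm
δ = Σδ_i = 0.1996 mm.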